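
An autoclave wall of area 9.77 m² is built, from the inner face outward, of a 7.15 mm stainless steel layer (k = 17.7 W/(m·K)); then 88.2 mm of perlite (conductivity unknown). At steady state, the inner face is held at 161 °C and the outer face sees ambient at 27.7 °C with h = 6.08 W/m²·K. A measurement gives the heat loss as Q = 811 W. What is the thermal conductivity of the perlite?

ΣR = ΔT/Q = |161 − 27.7|/811 = 0.1644 K/W
Known resistances:
  R_stainless steel = L/(kA) = 0.00715/(17.7·9.77) = 4.135×10^-5 K/W
  R_conv,out = 1/(hA) = 1/(6.08·9.77) = 0.01683 K/W
R_perlite = ΣR − ΣR_known = 0.1644 − 0.01687 = 0.1475 K/W
L/(kA) = 0.1475 ⇒ k = 0.0882/(0.1475·9.77) = 0.0612 W/m·K

k = 0.0612 W/m·K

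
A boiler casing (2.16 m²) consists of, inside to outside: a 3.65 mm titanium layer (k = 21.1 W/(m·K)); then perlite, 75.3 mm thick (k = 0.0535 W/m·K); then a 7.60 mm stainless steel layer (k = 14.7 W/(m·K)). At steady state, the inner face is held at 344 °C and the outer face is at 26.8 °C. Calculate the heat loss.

Treat each layer as a resistance in series:
  R_titanium = L/(kA) = 0.00365/(21.1·2.16) = 8.009×10^-5 K/W
  R_perlite = L/(kA) = 0.0753/(0.0535·2.16) = 0.6516 K/W
  R_stainless steel = L/(kA) = 0.00760/(14.7·2.16) = 2.394×10^-4 K/W
ΣR = 8.009×10^-5 + 0.6516 + 2.394×10^-4 = 0.6519 K/W
Q = ΔT/ΣR = (344 °C − 26.8 °C)/0.6519 = 487 W

Q = 487 W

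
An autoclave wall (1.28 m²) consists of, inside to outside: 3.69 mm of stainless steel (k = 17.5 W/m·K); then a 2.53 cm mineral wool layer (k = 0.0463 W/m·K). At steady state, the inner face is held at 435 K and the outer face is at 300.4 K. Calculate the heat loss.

Treat each layer as a resistance in series:
  R_stainless steel = L/(kA) = 0.00369/(17.5·1.28) = 1.647×10^-4 K/W
  R_mineral wool = L/(kA) = 0.0253/(0.0463·1.28) = 0.4269 K/W
ΣR = 1.647×10^-4 + 0.4269 = 0.4271 K/W
Q = ΔT/ΣR = (435 K − 300.4 K)/0.4271 = 315 W

Q = 315 W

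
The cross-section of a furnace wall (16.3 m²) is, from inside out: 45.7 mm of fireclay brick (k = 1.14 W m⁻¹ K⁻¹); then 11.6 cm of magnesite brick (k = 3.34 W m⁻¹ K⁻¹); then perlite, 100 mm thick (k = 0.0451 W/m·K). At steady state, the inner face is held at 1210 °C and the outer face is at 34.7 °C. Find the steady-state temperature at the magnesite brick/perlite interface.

Resistance network (inner→outer):
  R_fireclay brick = L/(kA) = 0.0457/(1.14·16.3) = 0.002459 K/W
  R_magnesite brick = L/(kA) = 0.116/(3.34·16.3) = 0.002131 K/W
  R_perlite = L/(kA) = 0.100/(0.0451·16.3) = 0.1360 K/W
ΣR = 0.002459 + 0.002131 + 0.1360 = 0.1406 K/W
Q = ΔT/ΣR = (1210 °C − 34.7 °C)/0.1406 = 8359 W
From the inner boundary to the magnesite brick/perlite interface, ΣR_partial = 0.004590 K/W.
T_interface = T_in − Q·ΣR_partial = 1210 °C − (8359)(0.004590) = 1172 °C

T = 1172 °C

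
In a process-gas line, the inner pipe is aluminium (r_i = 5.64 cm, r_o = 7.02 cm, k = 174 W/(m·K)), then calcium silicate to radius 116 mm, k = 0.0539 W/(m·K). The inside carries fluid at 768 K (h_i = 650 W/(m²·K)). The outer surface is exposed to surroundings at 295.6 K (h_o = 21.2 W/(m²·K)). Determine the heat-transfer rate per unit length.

Q' = 304 W/m

Series thermal resistances, inner to outer:
  R'_conv,in = 1/(2πr h) = 1/(2π·0.0564·650) = 0.004341 m·K/W
  R'_aluminium = ln(0.0702/0.0564)/(2πk) = 0.2189/(2π·174) = 2.002×10^-4 m·K/W
  R'_calcium silicate = ln(0.116/0.0702)/(2πk) = 0.5022/(2π·0.0539) = 1.483 m·K/W
  R'_conv,out = 1/(2πr h) = 1/(2π·0.116·21.2) = 0.06472 m·K/W
ΣR = 0.004341 + 2.002×10^-4 + 1.483 + 0.06472 = 1.552 m·K/W
Q' = ΔT/ΣR = (768 K − 295.6 K)/1.552 = 304 W/m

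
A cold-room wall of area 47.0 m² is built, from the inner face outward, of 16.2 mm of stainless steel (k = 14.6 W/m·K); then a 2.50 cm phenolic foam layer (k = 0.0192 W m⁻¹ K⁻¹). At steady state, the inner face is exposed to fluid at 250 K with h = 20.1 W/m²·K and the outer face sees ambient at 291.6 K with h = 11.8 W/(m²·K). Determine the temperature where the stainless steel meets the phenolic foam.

T = 251.5 K

Resistance network (inner→outer):
  R_conv,in = 1/(hA) = 1/(20.1·47.0) = 0.001059 K/W
  R_stainless steel = L/(kA) = 0.0162/(14.6·47.0) = 2.361×10^-5 K/W
  R_phenolic foam = L/(kA) = 0.0250/(0.0192·47.0) = 0.02770 K/W
  R_conv,out = 1/(hA) = 1/(11.8·47.0) = 0.001803 K/W
ΣR = 0.001059 + 2.361×10^-5 + 0.02770 + 0.001803 = 0.03059 K/W
Q = ΔT/ΣR = (250 K − 291.6 K)/0.03059 = -1360 W
From the inner boundary to the stainless steel/phenolic foam interface, ΣR_partial = 0.001083 K/W.
T_interface = T_in − Q·ΣR_partial = 250 K − (-1360)(0.001083) = 251.5 K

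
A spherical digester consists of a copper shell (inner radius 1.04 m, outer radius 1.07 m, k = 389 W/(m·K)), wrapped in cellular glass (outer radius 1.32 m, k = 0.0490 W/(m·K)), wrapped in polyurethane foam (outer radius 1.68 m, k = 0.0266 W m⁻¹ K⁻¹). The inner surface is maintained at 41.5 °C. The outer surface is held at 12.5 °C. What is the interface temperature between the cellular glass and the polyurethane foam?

Treat each layer as a resistance in series:
  R_copper = (1/1.04 − 1/1.07)/(4πk) = 0.02696/(4π·389) = 5.515×10^-6 K/W
  R_cellular glass = (1/1.07 − 1/1.32)/(4πk) = 0.1770/(4π·0.0490) = 0.2875 K/W
  R_polyurethane foam = (1/1.32 − 1/1.68)/(4πk) = 0.1623/(4π·0.0266) = 0.4857 K/W
ΣR = 5.515×10^-6 + 0.2875 + 0.4857 = 0.7732 K/W
Q = ΔT/ΣR = (41.5 °C − 12.5 °C)/0.7732 = 37.51 W
From the inner boundary to the cellular glass/polyurethane foam interface, ΣR_partial = 0.2875 K/W.
T_interface = T_in − Q·ΣR_partial = 41.5 °C − (37.51)(0.2875) = 30.7 °C

T = 30.7 °C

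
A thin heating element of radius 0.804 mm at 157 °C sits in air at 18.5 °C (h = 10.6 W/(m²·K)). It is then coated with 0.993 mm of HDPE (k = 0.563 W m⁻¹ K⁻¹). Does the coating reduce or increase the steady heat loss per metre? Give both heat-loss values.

increases: 7.42 → 16.1 W/m

Critical radius for a cylinder: r_cr = k/h = 0.0531 m = 5.31 cm.
Outer radius after coating: r₂ = 8.04×10^-4 + 9.93×10^-4 = 0.001797 m.
Since r₁ < r_cr and r₂ ≤ r_cr, the coating moves toward the maximum at r_cr — heat loss rises.
Bare: R = 1/(2πr₁h) = 18.67 m·K/W; Q = 138.5/18.67 = 7.42 W/m.
Coated: R = R_cond + R_conv = 8.583 m·K/W; Q = 138.5/8.583 = 16.1 W/m.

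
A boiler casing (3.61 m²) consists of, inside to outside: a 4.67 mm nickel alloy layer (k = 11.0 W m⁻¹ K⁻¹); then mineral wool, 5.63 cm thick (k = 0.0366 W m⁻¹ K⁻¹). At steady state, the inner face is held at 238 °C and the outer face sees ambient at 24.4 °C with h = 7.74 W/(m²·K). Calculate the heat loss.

Resistance network (inner→outer):
  R_nickel alloy = L/(kA) = 0.00467/(11.0·3.61) = 1.176×10^-4 K/W
  R_mineral wool = L/(kA) = 0.0563/(0.0366·3.61) = 0.4261 K/W
  R_conv,out = 1/(hA) = 1/(7.74·3.61) = 0.03579 K/W
ΣR = 1.176×10^-4 + 0.4261 + 0.03579 = 0.4620 K/W
Q = ΔT/ΣR = (238 °C − 24.4 °C)/0.4620 = 462 W

Q = 462 W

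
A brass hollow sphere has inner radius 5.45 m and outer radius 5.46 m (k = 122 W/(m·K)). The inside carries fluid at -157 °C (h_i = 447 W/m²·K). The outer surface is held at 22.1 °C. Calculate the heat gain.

Q = 28800 kW

Resistance network (inner→outer):
  R_conv,in = 1/(4πr²h) = 1/(4π·5.45²·447) = 5.994×10^-6 K/W
  R_brass = (1/5.45 − 1/5.46)/(4πk) = 3.361×10^-4/(4π·122) = 2.192×10^-7 K/W
ΣR = 5.994×10^-6 + 2.192×10^-7 = 6.213×10^-6 K/W
Q = ΔT/ΣR = (-157 °C − 22.1 °C)/6.213×10^-6 = -2.88×10^7 W
(Negative Q ⇒ heat flows inward; heat gain = 2.88×10^7 W.)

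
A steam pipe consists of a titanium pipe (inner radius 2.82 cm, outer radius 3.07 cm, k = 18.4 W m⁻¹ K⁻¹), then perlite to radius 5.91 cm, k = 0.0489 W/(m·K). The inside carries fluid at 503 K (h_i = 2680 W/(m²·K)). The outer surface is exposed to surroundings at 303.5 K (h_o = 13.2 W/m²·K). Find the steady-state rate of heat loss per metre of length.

Resistance network (inner→outer):
  R'_conv,in = 1/(2πr h) = 1/(2π·0.0282·2680) = 0.002106 m·K/W
  R'_titanium = ln(0.0307/0.0282)/(2πk) = 0.08494/(2π·18.4) = 7.347×10^-4 m·K/W
  R'_perlite = ln(0.0591/0.0307)/(2πk) = 0.6550/(2π·0.0489) = 2.132 m·K/W
  R'_conv,out = 1/(2πr h) = 1/(2π·0.0591·13.2) = 0.2040 m·K/W
ΣR = 0.002106 + 7.347×10^-4 + 2.132 + 0.2040 = 2.339 m·K/W
Q' = ΔT/ΣR = (503 K − 303.5 K)/2.339 = 85.3 W/m

Q' = 85.3 W/m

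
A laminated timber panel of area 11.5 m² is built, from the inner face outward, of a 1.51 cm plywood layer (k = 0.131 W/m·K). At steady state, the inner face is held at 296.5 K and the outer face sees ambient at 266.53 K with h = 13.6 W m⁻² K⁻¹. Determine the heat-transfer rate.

Resistance network (inner→outer):
  R_plywood = L/(kA) = 0.0151/(0.131·11.5) = 0.01002 K/W
  R_conv,out = 1/(hA) = 1/(13.6·11.5) = 0.006394 K/W
ΣR = 0.01002 + 0.006394 = 0.01641 K/W
Q = ΔT/ΣR = (296.5 K − 266.53 K)/0.01641 = 1830 W

Q = 1830 W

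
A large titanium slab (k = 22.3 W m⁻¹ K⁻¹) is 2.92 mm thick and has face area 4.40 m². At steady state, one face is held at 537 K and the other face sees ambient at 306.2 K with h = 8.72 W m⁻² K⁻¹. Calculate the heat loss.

Series thermal resistances, inner to outer:
  R_titanium = L/(kA) = 0.00292/(22.3·4.40) = 2.976×10^-5 K/W
  R_conv,out = 1/(hA) = 1/(8.72·4.40) = 0.02606 K/W
ΣR = 2.976×10^-5 + 0.02606 = 0.02609 K/W
Q = ΔT/ΣR = (537 K − 306.2 K)/0.02609 = 8850 W

Q = 8.85 kW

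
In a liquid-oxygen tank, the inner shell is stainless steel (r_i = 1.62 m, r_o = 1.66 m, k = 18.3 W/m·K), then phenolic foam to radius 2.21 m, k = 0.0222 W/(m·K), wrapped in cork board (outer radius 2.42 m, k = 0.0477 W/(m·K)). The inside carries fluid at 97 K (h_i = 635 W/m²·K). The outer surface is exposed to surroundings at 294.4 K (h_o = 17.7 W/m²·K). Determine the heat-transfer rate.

Q = 327 W

Resistance network (inner→outer):
  R_conv,in = 1/(4πr²h) = 1/(4π·1.62²·635) = 4.775×10^-5 K/W
  R_stainless steel = (1/1.62 − 1/1.66)/(4πk) = 0.01487/(4π·18.3) = 6.468×10^-5 K/W
  R_phenolic foam = (1/1.66 − 1/2.21)/(4πk) = 0.1499/(4π·0.0222) = 0.5374 K/W
  R_cork board = (1/2.21 − 1/2.42)/(4πk) = 0.03927/(4π·0.0477) = 0.06551 K/W
  R_conv,out = 1/(4πr²h) = 1/(4π·2.42²·17.7) = 7.677×10^-4 K/W
ΣR = 4.775×10^-5 + 6.468×10^-5 + 0.5374 + 0.06551 + 7.677×10^-4 = 0.6038 K/W
Q = ΔT/ΣR = (97 K − 294.4 K)/0.6038 = -327 W
(Negative Q ⇒ heat flows inward; heat gain = 327 W.)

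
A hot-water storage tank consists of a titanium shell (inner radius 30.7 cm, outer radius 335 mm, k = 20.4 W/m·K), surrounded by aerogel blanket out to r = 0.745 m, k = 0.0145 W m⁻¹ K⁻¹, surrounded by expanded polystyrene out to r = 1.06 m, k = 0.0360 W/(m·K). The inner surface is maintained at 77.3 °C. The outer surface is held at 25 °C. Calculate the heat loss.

Q = 5.28 W

Series thermal resistances, inner to outer:
  R_titanium = (1/0.307 − 1/0.335)/(4πk) = 0.2723/(4π·20.4) = 0.001062 K/W
  R_aerogel blanket = (1/0.335 − 1/0.745)/(4πk) = 1.643/(4π·0.0145) = 9.016 K/W
  R_expanded polystyrene = (1/0.745 − 1/1.06)/(4πk) = 0.3989/(4π·0.0360) = 0.8817 K/W
ΣR = 0.001062 + 9.016 + 0.8817 = 9.899 K/W
Q = ΔT/ΣR = (77.3 °C − 25 °C)/9.899 = 5.28 W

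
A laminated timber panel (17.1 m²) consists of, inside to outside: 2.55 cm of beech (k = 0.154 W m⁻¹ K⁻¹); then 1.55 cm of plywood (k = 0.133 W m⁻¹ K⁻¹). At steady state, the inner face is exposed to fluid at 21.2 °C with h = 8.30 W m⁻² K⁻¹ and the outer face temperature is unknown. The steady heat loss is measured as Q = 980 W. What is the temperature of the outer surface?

Series resistances:
  R_conv,in = 1/(hA) = 1/(8.30·17.1) = 0.007046 K/W
  R_beech = L/(kA) = 0.0255/(0.154·17.1) = 0.009683 K/W
  R_plywood = L/(kA) = 0.0155/(0.133·17.1) = 0.006815 K/W
ΣR = 0.02354 K/W
ΔT = Q·ΣR = 980 × 0.02354 = 23.07 K
Heat flows outward, so T_out = T_in − ΔT = 21.2 − 23.07 = -1.87 °C

T_out = -1.87 °C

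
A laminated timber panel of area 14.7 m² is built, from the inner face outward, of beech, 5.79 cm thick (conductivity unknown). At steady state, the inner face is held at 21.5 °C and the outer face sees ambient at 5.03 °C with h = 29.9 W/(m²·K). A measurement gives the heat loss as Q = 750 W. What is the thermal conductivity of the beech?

ΣR = ΔT/Q = |21.5 − 5.03|/750 = 0.02196 K/W
Known resistances:
  R_conv,out = 1/(hA) = 1/(29.9·14.7) = 0.002275 K/W
R_beech = ΣR − ΣR_known = 0.02196 − 0.002275 = 0.01969 K/W
L/(kA) = 0.01969 ⇒ k = 0.0579/(0.01969·14.7) = 0.200 W/m·K

k = 0.200 W/m·K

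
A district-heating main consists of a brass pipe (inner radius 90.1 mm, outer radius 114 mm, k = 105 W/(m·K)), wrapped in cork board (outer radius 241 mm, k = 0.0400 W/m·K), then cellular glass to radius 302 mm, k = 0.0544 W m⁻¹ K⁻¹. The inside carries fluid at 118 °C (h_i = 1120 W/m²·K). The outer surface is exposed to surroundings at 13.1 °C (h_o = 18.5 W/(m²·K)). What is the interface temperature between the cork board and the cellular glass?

Resistance network (inner→outer):
  R'_conv,in = 1/(2πr h) = 1/(2π·0.0901·1120) = 0.001577 m·K/W
  R'_brass = ln(0.114/0.0901)/(2πk) = 0.2353/(2π·105) = 3.566×10^-4 m·K/W
  R'_cork board = ln(0.241/0.114)/(2πk) = 0.7486/(2π·0.0400) = 2.979 m·K/W
  R'_cellular glass = ln(0.302/0.241)/(2πk) = 0.2256/(2π·0.0544) = 0.6601 m·K/W
  R'_conv,out = 1/(2πr h) = 1/(2π·0.302·18.5) = 0.02849 m·K/W
ΣR = 0.001577 + 3.566×10^-4 + 2.979 + 0.6601 + 0.02849 = 3.670 m·K/W
Q' = ΔT/ΣR = (118 °C − 13.1 °C)/3.670 = 28.58 W/m
From the inner boundary to the cork board/cellular glass interface, ΣR_partial = 2.981 m·K/W.
T_interface = T_in − Q'·ΣR_partial = 118 °C − (28.58)(2.981) = 32.8 °C

T = 32.8 °C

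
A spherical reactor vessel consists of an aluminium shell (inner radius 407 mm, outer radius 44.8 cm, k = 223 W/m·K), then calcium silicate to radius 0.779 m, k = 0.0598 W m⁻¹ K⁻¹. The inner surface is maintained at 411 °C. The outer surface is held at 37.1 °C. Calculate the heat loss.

Q = 296 W

Treat each layer as a resistance in series:
  R_aluminium = (1/0.407 − 1/0.448)/(4πk) = 0.2249/(4π·223) = 8.024×10^-5 K/W
  R_calcium silicate = (1/0.448 − 1/0.779)/(4πk) = 0.9484/(4π·0.0598) = 1.262 K/W
ΣR = 8.024×10^-5 + 1.262 = 1.262 K/W
Q = ΔT/ΣR = (411 °C − 37.1 °C)/1.262 = 296 W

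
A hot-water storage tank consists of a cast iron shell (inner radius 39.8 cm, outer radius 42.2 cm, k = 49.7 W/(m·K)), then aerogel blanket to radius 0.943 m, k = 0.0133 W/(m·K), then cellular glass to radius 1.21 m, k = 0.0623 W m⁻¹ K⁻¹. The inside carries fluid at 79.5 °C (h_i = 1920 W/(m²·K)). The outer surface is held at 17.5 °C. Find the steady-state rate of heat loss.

Resistance network (inner→outer):
  R_conv,in = 1/(4πr²h) = 1/(4π·0.398²·1920) = 2.617×10^-4 K/W
  R_cast iron = (1/0.398 − 1/0.422)/(4πk) = 0.1429/(4π·49.7) = 2.288×10^-4 K/W
  R_aerogel blanket = (1/0.422 − 1/0.943)/(4πk) = 1.309/(4π·0.0133) = 7.833 K/W
  R_cellular glass = (1/0.943 − 1/1.21)/(4πk) = 0.2340/(4π·0.0623) = 0.2989 K/W
ΣR = 2.617×10^-4 + 2.288×10^-4 + 7.833 + 0.2989 = 8.132 K/W
Q = ΔT/ΣR = (79.5 °C − 17.5 °C)/8.132 = 7.62 W

Q = 7.62 W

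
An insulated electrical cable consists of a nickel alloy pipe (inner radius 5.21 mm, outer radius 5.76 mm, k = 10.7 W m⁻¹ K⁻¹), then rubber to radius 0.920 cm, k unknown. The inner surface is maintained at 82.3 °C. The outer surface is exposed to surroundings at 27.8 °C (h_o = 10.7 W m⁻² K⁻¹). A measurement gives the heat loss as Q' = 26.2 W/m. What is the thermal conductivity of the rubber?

ΣR = ΔT/Q' = |82.3 − 27.8|/26.2 = 2.080 m·K/W
Known resistances:
  R'_nickel alloy = ln(0.00576/0.00521)/(2πk) = 0.1004/(2π·10.7) = 0.001493 m·K/W
  R'_conv,out = 1/(2πr h) = 1/(2π·0.00920·10.7) = 1.617 m·K/W
R_rubber = ΣR − ΣR_known = 2.080 − 1.618 = 0.4620 m·K/W
ln(r₂/r₁)/(2πk) = 0.4620 ⇒ k = 0.4683/(2π·0.4620) = 0.161 W/m·K

k = 0.161 W/m·K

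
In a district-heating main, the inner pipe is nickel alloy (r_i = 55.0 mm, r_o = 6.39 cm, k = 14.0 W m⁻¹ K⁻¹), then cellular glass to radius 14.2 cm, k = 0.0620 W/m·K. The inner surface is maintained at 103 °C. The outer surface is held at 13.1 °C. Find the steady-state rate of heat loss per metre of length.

Series thermal resistances, inner to outer:
  R'_nickel alloy = ln(0.0639/0.0550)/(2πk) = 0.1500/(2π·14.0) = 0.001705 m·K/W
  R'_cellular glass = ln(0.142/0.0639)/(2πk) = 0.7985/(2π·0.0620) = 2.050 m·K/W
ΣR = 0.001705 + 2.050 = 2.052 m·K/W
Q' = ΔT/ΣR = (103 °C − 13.1 °C)/2.052 = 43.8 W/m

Q' = 43.8 W/m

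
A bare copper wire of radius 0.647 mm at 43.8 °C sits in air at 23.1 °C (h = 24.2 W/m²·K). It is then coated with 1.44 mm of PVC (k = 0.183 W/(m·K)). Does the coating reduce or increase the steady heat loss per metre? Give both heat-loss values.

Critical radius for a cylinder: r_cr = k/h = 0.00756 m = 0.756 cm.
Outer radius after coating: r₂ = 6.47×10^-4 + 0.00144 = 0.002087 m.
Since r₁ < r_cr and r₂ ≤ r_cr, the coating moves toward the maximum at r_cr — heat loss rises.
Bare: R = 1/(2πr₁h) = 10.16 m·K/W; Q = 20.7/10.16 = 2.04 W/m.
Coated: R = R_cond + R_conv = 4.170 m·K/W; Q = 20.7/4.170 = 4.96 W/m.

increases: 2.04 → 4.96 W/m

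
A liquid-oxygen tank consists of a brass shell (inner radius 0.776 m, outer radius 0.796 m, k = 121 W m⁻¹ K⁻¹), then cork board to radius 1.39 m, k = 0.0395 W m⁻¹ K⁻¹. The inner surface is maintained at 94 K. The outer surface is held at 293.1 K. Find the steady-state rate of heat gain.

Resistance network (inner→outer):
  R_brass = (1/0.776 − 1/0.796)/(4πk) = 0.03238/(4π·121) = 2.129×10^-5 K/W
  R_cork board = (1/0.796 − 1/1.39)/(4πk) = 0.5369/(4π·0.0395) = 1.082 K/W
ΣR = 2.129×10^-5 + 1.082 = 1.082 K/W
Q = ΔT/ΣR = (94 K − 293.1 K)/1.082 = -184 W
(Negative Q ⇒ heat flows inward; heat gain = 184 W.)

Q = 184 W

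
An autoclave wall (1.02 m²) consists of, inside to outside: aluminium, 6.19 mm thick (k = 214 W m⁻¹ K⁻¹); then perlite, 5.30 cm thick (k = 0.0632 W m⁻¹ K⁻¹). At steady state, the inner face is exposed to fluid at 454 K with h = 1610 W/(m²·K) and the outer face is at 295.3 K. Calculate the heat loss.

Q = 193 W

Series thermal resistances, inner to outer:
  R_conv,in = 1/(hA) = 1/(1610·1.02) = 6.089×10^-4 K/W
  R_aluminium = L/(kA) = 0.00619/(214·1.02) = 2.836×10^-5 K/W
  R_perlite = L/(kA) = 0.0530/(0.0632·1.02) = 0.8222 K/W
ΣR = 6.089×10^-4 + 2.836×10^-5 + 0.8222 = 0.8228 K/W
Q = ΔT/ΣR = (454 K − 295.3 K)/0.8228 = 193 W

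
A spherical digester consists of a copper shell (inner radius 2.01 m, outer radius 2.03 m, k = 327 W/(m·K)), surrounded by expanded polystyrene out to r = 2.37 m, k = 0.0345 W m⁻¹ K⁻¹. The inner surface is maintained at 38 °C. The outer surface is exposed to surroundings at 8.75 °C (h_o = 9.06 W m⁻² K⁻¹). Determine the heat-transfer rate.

Q = 178 W

Treat each layer as a resistance in series:
  R_copper = (1/2.01 − 1/2.03)/(4πk) = 0.004902/(4π·327) = 1.193×10^-6 K/W
  R_expanded polystyrene = (1/2.03 − 1/2.37)/(4πk) = 0.07067/(4π·0.0345) = 0.1630 K/W
  R_conv,out = 1/(4πr²h) = 1/(4π·2.37²·9.06) = 0.001564 K/W
ΣR = 1.193×10^-6 + 0.1630 + 0.001564 = 0.1646 K/W
Q = ΔT/ΣR = (38 °C − 8.75 °C)/0.1646 = 178 W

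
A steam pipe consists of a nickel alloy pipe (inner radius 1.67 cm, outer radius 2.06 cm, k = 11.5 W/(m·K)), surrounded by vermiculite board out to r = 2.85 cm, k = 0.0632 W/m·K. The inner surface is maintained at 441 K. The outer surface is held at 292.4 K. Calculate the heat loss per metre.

Series thermal resistances, inner to outer:
  R'_nickel alloy = ln(0.0206/0.0167)/(2πk) = 0.2099/(2π·11.5) = 0.002905 m·K/W
  R'_vermiculite board = ln(0.0285/0.0206)/(2πk) = 0.3246/(2π·0.0632) = 0.8175 m·K/W
ΣR = 0.002905 + 0.8175 = 0.8204 m·K/W
Q' = ΔT/ΣR = (441 K − 292.4 K)/0.8204 = 181 W/m

Q' = 181 W/m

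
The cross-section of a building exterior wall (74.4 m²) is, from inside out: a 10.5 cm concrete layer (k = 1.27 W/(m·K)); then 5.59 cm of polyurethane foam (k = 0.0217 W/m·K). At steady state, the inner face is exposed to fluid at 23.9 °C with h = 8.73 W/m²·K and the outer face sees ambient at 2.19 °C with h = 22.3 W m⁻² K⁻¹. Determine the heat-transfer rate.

Q = 573 W

Treat each layer as a resistance in series:
  R_conv,in = 1/(hA) = 1/(8.73·74.4) = 0.001540 K/W
  R_concrete = L/(kA) = 0.105/(1.27·74.4) = 0.001111 K/W
  R_polyurethane foam = L/(kA) = 0.0559/(0.0217·74.4) = 0.03462 K/W
  R_conv,out = 1/(hA) = 1/(22.3·74.4) = 6.027×10^-4 K/W
ΣR = 0.001540 + 0.001111 + 0.03462 + 6.027×10^-4 = 0.03787 K/W
Q = ΔT/ΣR = (23.9 °C − 2.19 °C)/0.03787 = 573 W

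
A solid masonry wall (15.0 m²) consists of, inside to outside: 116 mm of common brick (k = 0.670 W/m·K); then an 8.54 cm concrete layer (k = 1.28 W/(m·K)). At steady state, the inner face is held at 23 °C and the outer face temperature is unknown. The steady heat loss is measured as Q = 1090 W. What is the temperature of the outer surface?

T_out = 5.57 °C

Series resistances:
  R_common brick = L/(kA) = 0.116/(0.670·15.0) = 0.01154 K/W
  R_concrete = L/(kA) = 0.0854/(1.28·15.0) = 0.004448 K/W
ΣR = 0.01599 K/W
ΔT = Q·ΣR = 1090 × 0.01599 = 17.43 K
Heat flows outward, so T_out = T_in − ΔT = 23 − 17.43 = 5.57 °C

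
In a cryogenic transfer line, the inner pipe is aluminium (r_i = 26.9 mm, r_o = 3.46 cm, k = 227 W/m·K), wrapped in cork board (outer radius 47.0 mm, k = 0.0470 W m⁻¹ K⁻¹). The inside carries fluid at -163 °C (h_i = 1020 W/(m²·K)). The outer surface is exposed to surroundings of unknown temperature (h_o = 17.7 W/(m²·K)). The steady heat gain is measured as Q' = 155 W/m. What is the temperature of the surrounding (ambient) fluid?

Sum the resistances:
  R'_conv,in = 1/(2πr h) = 1/(2π·0.0269·1020) = 0.005801 m·K/W
  R'_aluminium = ln(0.0346/0.0269)/(2πk) = 0.2517/(2π·227) = 1.765×10^-4 m·K/W
  R'_cork board = ln(0.0470/0.0346)/(2πk) = 0.3063/(2π·0.0470) = 1.037 m·K/W
  R'_conv,out = 1/(2πr h) = 1/(2π·0.0470·17.7) = 0.1913 m·K/W
ΣR = 1.234 m·K/W
ΔT = Q'·ΣR = 155 × 1.234 = 191.3 K
Heat flows inward, so T_out = T_in + ΔT = -163 + 191.3 = 28.3 °C

T_out = 28.3 °C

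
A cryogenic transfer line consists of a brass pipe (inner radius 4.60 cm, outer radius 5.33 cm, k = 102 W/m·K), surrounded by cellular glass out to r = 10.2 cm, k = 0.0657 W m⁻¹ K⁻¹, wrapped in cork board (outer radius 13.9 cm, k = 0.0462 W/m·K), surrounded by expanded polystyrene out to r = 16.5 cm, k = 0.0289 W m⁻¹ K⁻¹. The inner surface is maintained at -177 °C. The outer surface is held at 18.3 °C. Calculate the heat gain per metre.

Resistance network (inner→outer):
  R'_brass = ln(0.0533/0.0460)/(2πk) = 0.1473/(2π·102) = 2.298×10^-4 m·K/W
  R'_cellular glass = ln(0.102/0.0533)/(2πk) = 0.6490/(2π·0.0657) = 1.572 m·K/W
  R'_cork board = ln(0.139/0.102)/(2πk) = 0.3095/(2π·0.0462) = 1.066 m·K/W
  R'_expanded polystyrene = ln(0.165/0.139)/(2πk) = 0.1715/(2π·0.0289) = 0.9443 m·K/W
ΣR = 2.298×10^-4 + 1.572 + 1.066 + 0.9443 = 3.583 m·K/W
Q' = ΔT/ΣR = (-177 °C − 18.3 °C)/3.583 = -54.5 W/m
(Negative Q' ⇒ heat flows inward; heat gain = 54.5 W/m.)

Q' = 54.5 W/m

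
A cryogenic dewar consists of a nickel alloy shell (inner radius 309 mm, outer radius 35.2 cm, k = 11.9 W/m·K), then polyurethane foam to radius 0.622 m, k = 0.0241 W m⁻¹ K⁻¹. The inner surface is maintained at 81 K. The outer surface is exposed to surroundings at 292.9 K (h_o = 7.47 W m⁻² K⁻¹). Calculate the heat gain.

Resistance network (inner→outer):
  R_nickel alloy = (1/0.309 − 1/0.352)/(4πk) = 0.3953/(4π·11.9) = 0.002644 K/W
  R_polyurethane foam = (1/0.352 − 1/0.622)/(4πk) = 1.233/(4π·0.0241) = 4.072 K/W
  R_conv,out = 1/(4πr²h) = 1/(4π·0.622²·7.47) = 0.02754 K/W
ΣR = 0.002644 + 4.072 + 0.02754 = 4.102 K/W
Q = ΔT/ΣR = (81 K − 292.9 K)/4.102 = -51.7 W
(Negative Q ⇒ heat flows inward; heat gain = 51.7 W.)

Q = 51.7 W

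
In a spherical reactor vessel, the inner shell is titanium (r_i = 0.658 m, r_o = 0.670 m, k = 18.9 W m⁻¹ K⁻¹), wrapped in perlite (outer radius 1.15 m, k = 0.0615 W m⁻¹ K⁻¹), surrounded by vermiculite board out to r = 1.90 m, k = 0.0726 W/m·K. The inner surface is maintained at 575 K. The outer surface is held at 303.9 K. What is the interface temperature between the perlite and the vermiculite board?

Series thermal resistances, inner to outer:
  R_titanium = (1/0.658 − 1/0.670)/(4πk) = 0.02722/(4π·18.9) = 1.146×10^-4 K/W
  R_perlite = (1/0.670 − 1/1.15)/(4πk) = 0.6230/(4π·0.0615) = 0.8061 K/W
  R_vermiculite board = (1/1.15 − 1/1.90)/(4πk) = 0.3432/(4π·0.0726) = 0.3762 K/W
ΣR = 1.146×10^-4 + 0.8061 + 0.3762 = 1.182 K/W
Q = ΔT/ΣR = (575 K − 303.9 K)/1.182 = 229.4 W
From the inner boundary to the perlite/vermiculite board interface, ΣR_partial = 0.8062 K/W.
T_interface = T_in − Q·ΣR_partial = 575 K − (229.4)(0.8062) = 390 K

T = 390 K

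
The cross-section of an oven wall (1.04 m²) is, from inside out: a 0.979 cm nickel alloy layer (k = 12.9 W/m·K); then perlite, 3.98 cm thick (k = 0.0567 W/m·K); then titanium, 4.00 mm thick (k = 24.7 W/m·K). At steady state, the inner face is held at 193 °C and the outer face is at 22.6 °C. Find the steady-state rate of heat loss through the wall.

Q = 252 W

Series thermal resistances, inner to outer:
  R_nickel alloy = L/(kA) = 0.00979/(12.9·1.04) = 7.297×10^-4 K/W
  R_perlite = L/(kA) = 0.0398/(0.0567·1.04) = 0.6749 K/W
  R_titanium = L/(kA) = 0.00400/(24.7·1.04) = 1.557×10^-4 K/W
ΣR = 7.297×10^-4 + 0.6749 + 1.557×10^-4 = 0.6758 K/W
Q = ΔT/ΣR = (193 °C − 22.6 °C)/0.6758 = 252 W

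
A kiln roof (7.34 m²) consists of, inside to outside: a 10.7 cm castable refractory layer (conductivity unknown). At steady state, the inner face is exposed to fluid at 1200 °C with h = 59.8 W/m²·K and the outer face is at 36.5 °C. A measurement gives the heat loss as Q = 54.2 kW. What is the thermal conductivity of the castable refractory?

k = 0.760 W/m·K

ΣR = ΔT/Q = |1200 − 36.5|/54200 = 0.02147 K/W
Known resistances:
  R_conv,in = 1/(hA) = 1/(59.8·7.34) = 0.002278 K/W
R_castable refractory = ΣR − ΣR_known = 0.02147 − 0.002278 = 0.01919 K/W
L/(kA) = 0.01919 ⇒ k = 0.107/(0.01919·7.34) = 0.760 W/m·K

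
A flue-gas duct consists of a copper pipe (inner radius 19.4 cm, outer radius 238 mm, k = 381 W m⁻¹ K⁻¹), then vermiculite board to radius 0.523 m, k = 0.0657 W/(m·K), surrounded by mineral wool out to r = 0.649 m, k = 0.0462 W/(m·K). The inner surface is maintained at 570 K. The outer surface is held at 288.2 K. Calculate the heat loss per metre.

Q' = 106 W/m

Treat each layer as a resistance in series:
  R'_copper = ln(0.238/0.194)/(2πk) = 0.2044/(2π·381) = 8.539×10^-5 m·K/W
  R'_vermiculite board = ln(0.523/0.238)/(2πk) = 0.7873/(2π·0.0657) = 1.907 m·K/W
  R'_mineral wool = ln(0.649/0.523)/(2πk) = 0.2159/(2π·0.0462) = 0.7436 m·K/W
ΣR = 8.539×10^-5 + 1.907 + 0.7436 = 2.651 m·K/W
Q' = ΔT/ΣR = (570 K − 288.2 K)/2.651 = 106 W/m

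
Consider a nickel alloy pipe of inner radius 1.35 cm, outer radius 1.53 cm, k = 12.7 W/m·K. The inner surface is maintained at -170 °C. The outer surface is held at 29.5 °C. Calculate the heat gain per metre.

Q' = 127 kW/m

Q' = 2πk·ΔT/ln(r₂/r₁) = 2π × 12.7 × 199.5 / ln(0.0153/0.0135) = 1.27×10^5 W/m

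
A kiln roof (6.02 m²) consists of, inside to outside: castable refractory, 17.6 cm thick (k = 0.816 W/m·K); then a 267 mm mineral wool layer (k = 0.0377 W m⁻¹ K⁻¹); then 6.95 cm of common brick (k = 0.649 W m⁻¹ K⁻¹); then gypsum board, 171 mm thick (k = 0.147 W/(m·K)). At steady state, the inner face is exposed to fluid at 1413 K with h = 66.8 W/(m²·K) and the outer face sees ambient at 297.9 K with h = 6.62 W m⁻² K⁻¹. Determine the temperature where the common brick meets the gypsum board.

Resistance network (inner→outer):
  R_conv,in = 1/(hA) = 1/(66.8·6.02) = 0.002487 K/W
  R_castable refractory = L/(kA) = 0.176/(0.816·6.02) = 0.03583 K/W
  R_mineral wool = L/(kA) = 0.267/(0.0377·6.02) = 1.176 K/W
  R_common brick = L/(kA) = 0.0695/(0.649·6.02) = 0.01779 K/W
  R_gypsum board = L/(kA) = 0.171/(0.147·6.02) = 0.1932 K/W
  R_conv,out = 1/(hA) = 1/(6.62·6.02) = 0.02509 K/W
ΣR = 0.002487 + 0.03583 + 1.176 + 0.01779 + 0.1932 + 0.02509 = 1.450 K/W
Q = ΔT/ΣR = (1413 K − 297.9 K)/1.450 = 769.0 W
From the inner boundary to the common brick/gypsum board interface, ΣR_partial = 1.232 K/W.
T_interface = T_in − Q·ΣR_partial = 1413 K − (769.0)(1.232) = 466 K

T = 466 K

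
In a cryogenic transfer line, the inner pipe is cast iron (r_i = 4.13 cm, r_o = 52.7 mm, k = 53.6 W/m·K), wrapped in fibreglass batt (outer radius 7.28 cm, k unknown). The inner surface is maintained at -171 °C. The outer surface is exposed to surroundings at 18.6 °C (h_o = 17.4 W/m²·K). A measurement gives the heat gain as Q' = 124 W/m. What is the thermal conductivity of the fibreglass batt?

ΣR = ΔT/Q' = |-171 − 18.6|/124 = 1.529 m·K/W
Known resistances:
  R'_cast iron = ln(0.0527/0.0413)/(2πk) = 0.2438/(2π·53.6) = 7.238×10^-4 m·K/W
  R'_conv,out = 1/(2πr h) = 1/(2π·0.0728·17.4) = 0.1256 m·K/W
R_fibreglass batt = ΣR − ΣR_known = 1.529 − 0.1263 = 1.403 m·K/W
ln(r₂/r₁)/(2πk) = 1.403 ⇒ k = 0.3231/(2π·1.403) = 0.0367 W/m·K

k = 0.0367 W/m·K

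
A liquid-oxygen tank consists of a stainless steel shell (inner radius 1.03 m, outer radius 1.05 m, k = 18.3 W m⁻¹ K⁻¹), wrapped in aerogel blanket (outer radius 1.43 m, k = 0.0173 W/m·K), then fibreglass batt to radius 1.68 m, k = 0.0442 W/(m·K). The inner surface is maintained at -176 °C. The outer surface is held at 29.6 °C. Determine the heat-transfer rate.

Q = 152 W

Treat each layer as a resistance in series:
  R_stainless steel = (1/1.03 − 1/1.05)/(4πk) = 0.01849/(4π·18.3) = 8.042×10^-5 K/W
  R_aerogel blanket = (1/1.05 − 1/1.43)/(4πk) = 0.2531/(4π·0.0173) = 1.164 K/W
  R_fibreglass batt = (1/1.43 − 1/1.68)/(4πk) = 0.1041/(4π·0.0442) = 0.1874 K/W
ΣR = 8.042×10^-5 + 1.164 + 0.1874 = 1.351 K/W
Q = ΔT/ΣR = (-176 °C − 29.6 °C)/1.351 = -152 W
(Negative Q ⇒ heat flows inward; heat gain = 152 W.)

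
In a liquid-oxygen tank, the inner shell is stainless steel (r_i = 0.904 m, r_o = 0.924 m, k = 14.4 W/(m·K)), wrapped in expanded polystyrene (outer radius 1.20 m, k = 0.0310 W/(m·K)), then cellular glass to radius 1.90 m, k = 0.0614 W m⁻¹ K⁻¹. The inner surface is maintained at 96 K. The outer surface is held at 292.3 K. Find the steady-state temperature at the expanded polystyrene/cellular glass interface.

T = 217.0 K

Resistance network (inner→outer):
  R_stainless steel = (1/0.904 − 1/0.924)/(4πk) = 0.02394/(4π·14.4) = 1.323×10^-4 K/W
  R_expanded polystyrene = (1/0.924 − 1/1.20)/(4πk) = 0.2489/(4π·0.0310) = 0.6390 K/W
  R_cellular glass = (1/1.20 − 1/1.90)/(4πk) = 0.3070/(4π·0.0614) = 0.3979 K/W
ΣR = 1.323×10^-4 + 0.6390 + 0.3979 = 1.037 K/W
Q = ΔT/ΣR = (96 K − 292.3 K)/1.037 = -189.3 W
From the inner boundary to the expanded polystyrene/cellular glass interface, ΣR_partial = 0.6391 K/W.
T_interface = T_in − Q·ΣR_partial = 96 K − (-189.3)(0.6391) = 217.0 K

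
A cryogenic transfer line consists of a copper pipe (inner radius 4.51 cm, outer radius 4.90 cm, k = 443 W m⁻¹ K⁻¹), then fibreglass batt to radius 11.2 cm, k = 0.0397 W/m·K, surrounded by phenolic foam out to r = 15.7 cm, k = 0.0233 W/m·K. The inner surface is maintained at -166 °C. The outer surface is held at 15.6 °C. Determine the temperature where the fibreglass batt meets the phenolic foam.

Resistance network (inner→outer):
  R'_copper = ln(0.0490/0.0451)/(2πk) = 0.08294/(2π·443) = 2.980×10^-5 m·K/W
  R'_fibreglass batt = ln(0.112/0.0490)/(2πk) = 0.8267/(2π·0.0397) = 3.314 m·K/W
  R'_phenolic foam = ln(0.157/0.112)/(2πk) = 0.3377/(2π·0.0233) = 2.307 m·K/W
ΣR = 2.980×10^-5 + 3.314 + 2.307 = 5.621 m·K/W
Q' = ΔT/ΣR = (-166 °C − 15.6 °C)/5.621 = -32.31 W/m
From the inner boundary to the fibreglass batt/phenolic foam interface, ΣR_partial = 3.314 m·K/W.
T_interface = T_in − Q'·ΣR_partial = -166 °C − (-32.31)(3.314) = -58.9 °C

T = -58.9 °C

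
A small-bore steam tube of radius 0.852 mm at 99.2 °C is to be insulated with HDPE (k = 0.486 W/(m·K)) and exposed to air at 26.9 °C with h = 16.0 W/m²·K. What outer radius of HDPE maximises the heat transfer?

r_cr = 3.04 cm

For a cylinder, r_cr = k_ins/h = 0.486/16.0 = 0.0304 m = 3.04 cm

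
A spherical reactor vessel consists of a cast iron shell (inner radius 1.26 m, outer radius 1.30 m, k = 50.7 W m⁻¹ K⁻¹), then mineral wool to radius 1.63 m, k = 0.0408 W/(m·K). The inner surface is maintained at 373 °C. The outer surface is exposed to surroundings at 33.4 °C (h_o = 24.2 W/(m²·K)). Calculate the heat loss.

Q = 1110 W

Series thermal resistances, inner to outer:
  R_cast iron = (1/1.26 − 1/1.30)/(4πk) = 0.02442/(4π·50.7) = 3.833×10^-5 K/W
  R_mineral wool = (1/1.30 − 1/1.63)/(4πk) = 0.1557/(4π·0.0408) = 0.3037 K/W
  R_conv,out = 1/(4πr²h) = 1/(4π·1.63²·24.2) = 0.001238 K/W
ΣR = 3.833×10^-5 + 0.3037 + 0.001238 = 0.3050 K/W
Q = ΔT/ΣR = (373 °C − 33.4 °C)/0.3050 = 1110 W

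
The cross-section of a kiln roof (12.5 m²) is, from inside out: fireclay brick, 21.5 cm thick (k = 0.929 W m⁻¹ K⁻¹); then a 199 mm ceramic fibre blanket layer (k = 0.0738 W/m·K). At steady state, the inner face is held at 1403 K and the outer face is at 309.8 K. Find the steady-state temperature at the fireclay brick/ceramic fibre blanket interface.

Resistance network (inner→outer):
  R_fireclay brick = L/(kA) = 0.215/(0.929·12.5) = 0.01851 K/W
  R_ceramic fibre blanket = L/(kA) = 0.199/(0.0738·12.5) = 0.2157 K/W
ΣR = 0.01851 + 0.2157 = 0.2342 K/W
Q = ΔT/ΣR = (1403 K − 309.8 K)/0.2342 = 4668 W
From the inner boundary to the fireclay brick/ceramic fibre blanket interface, ΣR_partial = 0.01851 K/W.
T_interface = T_in − Q·ΣR_partial = 1403 K − (4668)(0.01851) = 1317 K

T = 1317 K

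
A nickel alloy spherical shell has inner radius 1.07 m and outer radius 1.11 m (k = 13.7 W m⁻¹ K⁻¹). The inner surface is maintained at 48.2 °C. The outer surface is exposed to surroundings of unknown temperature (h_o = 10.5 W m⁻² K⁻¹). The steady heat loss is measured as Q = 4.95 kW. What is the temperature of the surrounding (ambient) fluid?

T_out = 16.8 °C

Sum the resistances:
  R_nickel alloy = (1/1.07 − 1/1.11)/(4πk) = 0.03368/(4π·13.7) = 1.956×10^-4 K/W
  R_conv,out = 1/(4πr²h) = 1/(4π·1.11²·10.5) = 0.006151 K/W
ΣR = 0.006347 K/W
ΔT = Q·ΣR = 4950 × 0.006347 = 31.42 K
Heat flows outward, so T_out = T_in − ΔT = 48.2 − 31.42 = 16.8 °C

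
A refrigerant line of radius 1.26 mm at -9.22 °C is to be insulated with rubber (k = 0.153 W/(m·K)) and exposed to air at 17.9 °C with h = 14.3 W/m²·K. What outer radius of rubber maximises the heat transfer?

For a cylinder, r_cr = k_ins/h = 0.153/14.3 = 0.0107 m = 1.07 cm

r_cr = 1.07 cm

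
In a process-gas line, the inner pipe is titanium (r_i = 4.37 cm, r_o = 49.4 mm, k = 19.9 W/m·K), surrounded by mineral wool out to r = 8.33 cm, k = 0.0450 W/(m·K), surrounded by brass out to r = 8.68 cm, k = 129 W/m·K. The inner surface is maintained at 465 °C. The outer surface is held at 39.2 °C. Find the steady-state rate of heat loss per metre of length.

Resistance network (inner→outer):
  R'_titanium = ln(0.0494/0.0437)/(2πk) = 0.1226/(2π·19.9) = 9.805×10^-4 m·K/W
  R'_mineral wool = ln(0.0833/0.0494)/(2πk) = 0.5225/(2π·0.0450) = 1.848 m·K/W
  R'_brass = ln(0.0868/0.0833)/(2πk) = 0.04116/(2π·129) = 5.078×10^-5 m·K/W
ΣR = 9.805×10^-4 + 1.848 + 5.078×10^-5 = 1.849 m·K/W
Q' = ΔT/ΣR = (465 °C − 39.2 °C)/1.849 = 230 W/m

Q' = 230 W/m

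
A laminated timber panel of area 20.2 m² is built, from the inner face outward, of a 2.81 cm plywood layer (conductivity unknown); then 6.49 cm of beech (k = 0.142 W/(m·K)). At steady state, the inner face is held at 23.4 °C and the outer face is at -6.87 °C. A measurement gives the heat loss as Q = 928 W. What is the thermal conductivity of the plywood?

k = 0.139 W/m·K

ΣR = ΔT/Q = |23.4 − -6.87|/928 = 0.03262 K/W
Known resistances:
  R_beech = L/(kA) = 0.0649/(0.142·20.2) = 0.02263 K/W
R_plywood = ΣR − ΣR_known = 0.03262 − 0.02263 = 0.009990 K/W
L/(kA) = 0.009990 ⇒ k = 0.0281/(0.009990·20.2) = 0.139 W/m·K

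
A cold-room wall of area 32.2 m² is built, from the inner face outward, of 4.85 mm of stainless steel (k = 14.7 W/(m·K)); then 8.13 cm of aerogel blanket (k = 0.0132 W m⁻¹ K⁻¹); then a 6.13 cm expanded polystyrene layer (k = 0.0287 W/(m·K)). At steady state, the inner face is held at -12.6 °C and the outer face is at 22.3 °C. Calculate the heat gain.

Resistance network (inner→outer):
  R_stainless steel = L/(kA) = 0.00485/(14.7·32.2) = 1.025×10^-5 K/W
  R_aerogel blanket = L/(kA) = 0.0813/(0.0132·32.2) = 0.1913 K/W
  R_expanded polystyrene = L/(kA) = 0.0613/(0.0287·32.2) = 0.06633 K/W
ΣR = 1.025×10^-5 + 0.1913 + 0.06633 = 0.2576 K/W
Q = ΔT/ΣR = (-12.6 °C − 22.3 °C)/0.2576 = -135 W
(Negative Q ⇒ heat flows inward; heat gain = 135 W.)

Q = 135 W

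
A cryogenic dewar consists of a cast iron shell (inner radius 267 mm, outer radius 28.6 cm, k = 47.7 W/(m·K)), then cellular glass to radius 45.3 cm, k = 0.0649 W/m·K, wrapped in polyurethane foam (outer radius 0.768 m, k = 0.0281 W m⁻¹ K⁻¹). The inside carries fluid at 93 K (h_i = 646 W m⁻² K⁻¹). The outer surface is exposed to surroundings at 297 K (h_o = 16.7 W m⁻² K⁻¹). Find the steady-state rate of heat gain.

Resistance network (inner→outer):
  R_conv,in = 1/(4πr²h) = 1/(4π·0.267²·646) = 0.001728 K/W
  R_cast iron = (1/0.267 − 1/0.286)/(4πk) = 0.2488/(4π·47.7) = 4.151×10^-4 K/W
  R_cellular glass = (1/0.286 − 1/0.453)/(4πk) = 1.289/(4π·0.0649) = 1.581 K/W
  R_polyurethane foam = (1/0.453 − 1/0.768)/(4πk) = 0.9054/(4π·0.0281) = 2.564 K/W
  R_conv,out = 1/(4πr²h) = 1/(4π·0.768²·16.7) = 0.008079 K/W
ΣR = 0.001728 + 4.151×10^-4 + 1.581 + 2.564 + 0.008079 = 4.155 K/W
Q = ΔT/ΣR = (93 K − 297 K)/4.155 = -49.1 W
(Negative Q ⇒ heat flows inward; heat gain = 49.1 W.)

Q = 49.1 W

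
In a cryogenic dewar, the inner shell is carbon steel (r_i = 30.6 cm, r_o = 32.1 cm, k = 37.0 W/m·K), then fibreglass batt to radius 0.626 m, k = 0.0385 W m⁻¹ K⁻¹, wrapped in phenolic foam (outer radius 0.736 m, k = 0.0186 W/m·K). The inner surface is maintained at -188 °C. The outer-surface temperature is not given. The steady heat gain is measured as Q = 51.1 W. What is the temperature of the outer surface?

Series resistances:
  R_carbon steel = (1/0.306 − 1/0.321)/(4πk) = 0.1527/(4π·37.0) = 3.284×10^-4 K/W
  R_fibreglass batt = (1/0.321 − 1/0.626)/(4πk) = 1.518/(4π·0.0385) = 3.137 K/W
  R_phenolic foam = (1/0.626 − 1/0.736)/(4πk) = 0.2387/(4π·0.0186) = 1.021 K/W
ΣR = 4.159 K/W
ΔT = Q·ΣR = 51.1 × 4.159 = 212.5 K
Heat flows inward, so T_out = T_in + ΔT = -188 + 212.5 = 24.5 °C

T_out = 24.5 °C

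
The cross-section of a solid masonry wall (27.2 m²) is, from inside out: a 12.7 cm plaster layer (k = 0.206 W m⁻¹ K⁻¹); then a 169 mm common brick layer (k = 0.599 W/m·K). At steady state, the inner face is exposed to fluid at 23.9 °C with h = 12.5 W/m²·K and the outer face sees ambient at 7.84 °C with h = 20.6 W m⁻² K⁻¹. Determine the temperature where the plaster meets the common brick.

Series thermal resistances, inner to outer:
  R_conv,in = 1/(hA) = 1/(12.5·27.2) = 0.002941 K/W
  R_plaster = L/(kA) = 0.127/(0.206·27.2) = 0.02267 K/W
  R_common brick = L/(kA) = 0.169/(0.599·27.2) = 0.01037 K/W
  R_conv,out = 1/(hA) = 1/(20.6·27.2) = 0.001785 K/W
ΣR = 0.002941 + 0.02267 + 0.01037 + 0.001785 = 0.03777 K/W
Q = ΔT/ΣR = (23.9 °C − 7.84 °C)/0.03777 = 425.2 W
From the inner boundary to the plaster/common brick interface, ΣR_partial = 0.02561 K/W.
T_interface = T_in − Q·ΣR_partial = 23.9 °C − (425.2)(0.02561) = 13.0 °C

T = 13.0 °C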